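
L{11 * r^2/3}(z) 22/(3 * z^3)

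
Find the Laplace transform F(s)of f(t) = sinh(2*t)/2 1/(s^2 - 4)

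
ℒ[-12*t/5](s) -12/(5*s^2)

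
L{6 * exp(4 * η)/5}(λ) 6/(5 * (λ - 4))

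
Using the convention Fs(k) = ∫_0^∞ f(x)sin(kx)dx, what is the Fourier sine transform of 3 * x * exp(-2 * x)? 12 * k/(k^2 + 4)^2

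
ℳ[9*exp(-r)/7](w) 9*gamma(w)/7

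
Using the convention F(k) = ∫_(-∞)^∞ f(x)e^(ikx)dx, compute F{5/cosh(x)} 5*pi/cosh(pi*k/2)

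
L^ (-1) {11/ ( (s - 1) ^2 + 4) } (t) 11 * exp (t) * sin (2 * t) /2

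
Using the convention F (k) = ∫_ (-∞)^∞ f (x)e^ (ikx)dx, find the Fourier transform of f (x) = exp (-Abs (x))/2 1/ (k^2 + 1)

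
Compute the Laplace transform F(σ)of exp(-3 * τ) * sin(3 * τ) 3/((σ + 3)^2 + 9)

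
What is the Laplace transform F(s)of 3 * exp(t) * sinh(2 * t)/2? 3/((s - 1)^2 - 4)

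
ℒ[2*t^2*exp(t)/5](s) 4/(5*(s - 1)^3)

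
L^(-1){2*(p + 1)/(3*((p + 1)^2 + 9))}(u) 2*exp(-u)*cos(3*u)/3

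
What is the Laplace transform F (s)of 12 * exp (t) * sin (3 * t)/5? 36/ (5 * ( (s - 1)^2+9))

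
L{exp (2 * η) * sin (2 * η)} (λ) 2/ ( (λ - 2)^2 + 4)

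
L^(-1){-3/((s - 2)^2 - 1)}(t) -3 * exp(2 * t) * sinh(t)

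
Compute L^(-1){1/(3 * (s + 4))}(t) exp(-4 * t)/3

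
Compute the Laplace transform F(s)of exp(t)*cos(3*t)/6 (s - 1)/(6*((s - 1)^2 + 9))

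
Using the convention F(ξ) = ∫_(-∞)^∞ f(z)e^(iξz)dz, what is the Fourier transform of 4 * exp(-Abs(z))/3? 8/(3 * (ξ^2 + 1))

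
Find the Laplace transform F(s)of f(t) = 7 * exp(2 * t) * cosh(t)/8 7 * (s - 2)/(8 * ((s - 2)^2 - 1))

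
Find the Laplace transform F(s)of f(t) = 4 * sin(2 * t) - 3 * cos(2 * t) 8/(s^2+4) - 3 * s/(s^2+4)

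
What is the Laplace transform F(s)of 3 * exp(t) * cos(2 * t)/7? 3 * (s - 1)/(7 * ((s - 1)^2 + 4))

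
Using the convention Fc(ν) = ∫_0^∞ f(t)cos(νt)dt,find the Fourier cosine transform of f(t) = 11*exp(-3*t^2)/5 11*sqrt(3)*sqrt(pi)*exp(-ν^2/12)/30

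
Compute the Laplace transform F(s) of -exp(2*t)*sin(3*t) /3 -1/((s - 2) ^2 + 9) 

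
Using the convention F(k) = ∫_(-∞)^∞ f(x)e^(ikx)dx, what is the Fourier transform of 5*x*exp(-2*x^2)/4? 5*sqrt(2)*I*sqrt(pi)*k*exp(-k^2/8)/32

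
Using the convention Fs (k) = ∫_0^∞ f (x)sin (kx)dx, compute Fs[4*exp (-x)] 4*k/ (k^2 + 1)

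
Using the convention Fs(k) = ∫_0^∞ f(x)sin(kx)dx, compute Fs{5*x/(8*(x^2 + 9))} 5*pi*exp(-3*k)/16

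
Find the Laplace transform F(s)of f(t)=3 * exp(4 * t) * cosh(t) 3 * (s - 4)/((s - 4)^2-1)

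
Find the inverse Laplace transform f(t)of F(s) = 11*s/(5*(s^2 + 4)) 11*cos(2*t)/5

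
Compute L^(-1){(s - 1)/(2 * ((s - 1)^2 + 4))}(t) exp(t) * cos(2 * t)/2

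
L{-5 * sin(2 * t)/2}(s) -5/(s^2+4)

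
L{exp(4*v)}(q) 1/(q - 4)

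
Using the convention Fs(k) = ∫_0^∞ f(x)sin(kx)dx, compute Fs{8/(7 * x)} 4 * pi/7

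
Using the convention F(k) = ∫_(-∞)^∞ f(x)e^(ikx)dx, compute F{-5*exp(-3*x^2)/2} -5*sqrt(3)*sqrt(pi)*exp(-k^2/12)/6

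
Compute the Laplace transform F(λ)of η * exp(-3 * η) (λ + 3)^(-2)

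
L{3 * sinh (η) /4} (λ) 3/ (4 * (λ^2 - 1) ) 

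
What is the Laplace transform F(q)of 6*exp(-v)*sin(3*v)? 18/((q + 1)^2 + 9)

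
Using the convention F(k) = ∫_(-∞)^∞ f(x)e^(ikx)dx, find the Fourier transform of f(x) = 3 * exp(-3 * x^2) sqrt(3) * sqrt(pi) * exp(-k^2/12)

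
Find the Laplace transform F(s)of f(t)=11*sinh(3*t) 33/(s^2 - 9)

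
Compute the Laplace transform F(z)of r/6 1/(6 * z^2)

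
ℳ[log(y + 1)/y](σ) -pi*csc(pi*σ)/(σ - 1)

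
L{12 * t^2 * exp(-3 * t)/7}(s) 24/(7 * (s + 3)^3)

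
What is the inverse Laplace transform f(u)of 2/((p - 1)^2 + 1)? 2 * exp(u) * sin(u)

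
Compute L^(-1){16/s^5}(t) 2*t^4/3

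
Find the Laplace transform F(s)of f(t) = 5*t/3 5/(3*s^2)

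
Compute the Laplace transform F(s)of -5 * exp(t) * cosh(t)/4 5 * (1 - s)/(4 * s * (s - 2))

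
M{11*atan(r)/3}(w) -11*pi*sec(pi*w/2)/(6*w)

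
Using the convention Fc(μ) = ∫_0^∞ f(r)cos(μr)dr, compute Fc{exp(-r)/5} 1/(5 * (μ^2 + 1))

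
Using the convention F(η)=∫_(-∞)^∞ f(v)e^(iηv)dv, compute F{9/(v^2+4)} 9*pi*exp(-2*Abs(η))/2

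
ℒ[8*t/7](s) 8/(7*s^2)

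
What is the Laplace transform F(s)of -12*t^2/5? -24/(5*s^3)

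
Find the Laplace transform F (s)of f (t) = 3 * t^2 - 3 6/s^3 - 3/s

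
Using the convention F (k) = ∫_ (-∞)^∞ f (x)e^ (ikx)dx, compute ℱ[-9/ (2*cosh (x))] -9*pi/ (2*cosh (pi*k/2))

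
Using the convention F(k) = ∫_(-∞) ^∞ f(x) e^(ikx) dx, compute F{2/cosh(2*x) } pi/cosh(pi*k/4) 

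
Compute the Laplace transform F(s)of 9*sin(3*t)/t 9*atan(3/s)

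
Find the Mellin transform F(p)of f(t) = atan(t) -pi * sec(pi * p/2)/(2 * p)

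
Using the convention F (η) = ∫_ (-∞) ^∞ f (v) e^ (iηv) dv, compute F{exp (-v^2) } sqrt (pi) * exp (-η^2/4) 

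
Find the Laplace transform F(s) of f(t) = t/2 1/(2*s^2) 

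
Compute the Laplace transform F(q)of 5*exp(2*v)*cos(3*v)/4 5*(q - 2)/(4*((q - 2)^2 + 9))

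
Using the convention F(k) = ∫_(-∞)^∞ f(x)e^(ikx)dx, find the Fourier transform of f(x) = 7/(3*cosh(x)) 7*pi/(3*cosh(pi*k/2))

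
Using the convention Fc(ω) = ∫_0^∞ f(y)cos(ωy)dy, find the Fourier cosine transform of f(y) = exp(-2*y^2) sqrt(2)*sqrt(pi)*exp(-ω^2/8)/4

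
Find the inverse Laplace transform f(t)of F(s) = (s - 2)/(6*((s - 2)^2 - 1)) exp(2*t)*cosh(t)/6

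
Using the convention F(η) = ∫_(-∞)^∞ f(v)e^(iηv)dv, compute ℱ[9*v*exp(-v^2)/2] 9*I*sqrt(pi)*η*exp(-η^2/4)/4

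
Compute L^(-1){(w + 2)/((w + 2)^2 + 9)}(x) exp(-2*x)*cos(3*x)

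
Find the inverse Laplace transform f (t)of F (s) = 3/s 3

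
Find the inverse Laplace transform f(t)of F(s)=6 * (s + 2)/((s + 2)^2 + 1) 6 * exp(-2 * t) * cos(t)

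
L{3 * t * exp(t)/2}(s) 3/(2 * (s - 1)^2)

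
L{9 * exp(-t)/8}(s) 9/(8 * (s + 1))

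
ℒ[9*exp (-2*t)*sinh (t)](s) 9/ ( (s + 2)^2 - 1)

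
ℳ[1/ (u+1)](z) pi*csc (pi*z)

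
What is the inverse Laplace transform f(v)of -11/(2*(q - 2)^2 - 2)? -11*exp(2*v)*sinh(v)/2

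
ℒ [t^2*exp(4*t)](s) 2/(s - 4) ^3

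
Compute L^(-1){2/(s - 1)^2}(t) 2 * t * exp(t)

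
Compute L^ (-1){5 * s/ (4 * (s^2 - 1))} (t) 5 * cosh (t)/4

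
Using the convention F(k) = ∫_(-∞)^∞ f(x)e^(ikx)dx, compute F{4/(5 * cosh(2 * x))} 2 * pi/(5 * cosh(pi * k/4))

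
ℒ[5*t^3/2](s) 15/s^4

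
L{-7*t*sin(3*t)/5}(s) -42*s/(5*(s^2 + 9)^2)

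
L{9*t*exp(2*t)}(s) 9/(s - 2)^2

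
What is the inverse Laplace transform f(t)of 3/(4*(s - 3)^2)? 3*t*exp(3*t)/4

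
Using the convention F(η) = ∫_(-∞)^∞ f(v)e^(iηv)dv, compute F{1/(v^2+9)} pi*exp(-3*Abs(η))/3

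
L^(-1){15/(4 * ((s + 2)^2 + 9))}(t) 5 * exp(-2 * t) * sin(3 * t)/4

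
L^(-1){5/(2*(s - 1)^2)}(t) 5*t*exp(t)/2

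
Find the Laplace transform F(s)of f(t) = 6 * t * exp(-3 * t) 6/(s + 3)^2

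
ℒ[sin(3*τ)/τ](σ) atan(3/σ)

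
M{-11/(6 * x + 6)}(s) -11 * pi * csc(pi * s)/6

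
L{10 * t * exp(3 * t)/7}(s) 10/(7 * (s - 3)^2)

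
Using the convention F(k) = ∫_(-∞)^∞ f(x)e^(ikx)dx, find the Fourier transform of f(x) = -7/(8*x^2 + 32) -7*pi*exp(-2*Abs(k))/16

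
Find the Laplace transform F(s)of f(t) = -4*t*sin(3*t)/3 -8*s/(s^2+9)^2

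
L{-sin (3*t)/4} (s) -3/ (4*s^2 + 36)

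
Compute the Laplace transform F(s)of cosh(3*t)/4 s/(4*(s^2 - 9))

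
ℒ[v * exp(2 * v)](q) (q - 2)^(-2)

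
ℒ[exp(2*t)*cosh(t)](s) (s - 2)/((s - 2)^2 - 1)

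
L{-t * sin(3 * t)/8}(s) -3 * s/(4 * (s^2+9)^2)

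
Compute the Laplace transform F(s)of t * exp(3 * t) (s - 3)^(-2)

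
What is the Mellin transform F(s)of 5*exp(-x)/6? 5*gamma(s)/6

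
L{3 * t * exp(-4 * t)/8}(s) 3/(8 * (s+4)^2)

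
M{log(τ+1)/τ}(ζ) -pi*csc(pi*ζ)/(ζ - 1)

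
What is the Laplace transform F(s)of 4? 4/s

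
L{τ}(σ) σ^(-2)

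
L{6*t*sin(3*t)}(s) 36*s/(s^2 + 9)^2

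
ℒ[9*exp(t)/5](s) 9/(5*(s - 1))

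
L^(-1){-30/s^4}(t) -5 * t^3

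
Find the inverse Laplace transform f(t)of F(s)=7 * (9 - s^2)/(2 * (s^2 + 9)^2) -7 * t * cos(3 * t)/2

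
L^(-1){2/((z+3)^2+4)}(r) exp(-3*r)*sin(2*r)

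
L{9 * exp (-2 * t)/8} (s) 9/ (8 * (s + 2))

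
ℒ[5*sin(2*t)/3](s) 10/(3*(s^2 + 4))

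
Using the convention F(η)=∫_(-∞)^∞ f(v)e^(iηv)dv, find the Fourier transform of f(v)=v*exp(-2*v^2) sqrt(2)*I*sqrt(pi)*η*exp(-η^2/8)/8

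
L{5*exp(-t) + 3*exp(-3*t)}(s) 5/(s + 1) + 3/(s + 3)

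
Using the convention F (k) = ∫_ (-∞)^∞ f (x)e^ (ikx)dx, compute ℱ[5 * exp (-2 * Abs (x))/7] 20/ (7 * (k^2 + 4))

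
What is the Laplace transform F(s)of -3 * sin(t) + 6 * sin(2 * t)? 12/(s^2 + 4) - 3/(s^2 + 1)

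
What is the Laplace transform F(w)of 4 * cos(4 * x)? 4 * w/(w^2 + 16)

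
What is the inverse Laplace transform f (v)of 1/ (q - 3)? exp (3*v)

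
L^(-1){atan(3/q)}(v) sin(3*v)/v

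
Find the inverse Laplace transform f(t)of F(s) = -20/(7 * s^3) -10 * t^2/7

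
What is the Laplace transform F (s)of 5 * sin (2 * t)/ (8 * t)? 5 * atan (2/s)/8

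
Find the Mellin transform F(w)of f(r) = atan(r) -pi * sec(pi * w/2)/(2 * w)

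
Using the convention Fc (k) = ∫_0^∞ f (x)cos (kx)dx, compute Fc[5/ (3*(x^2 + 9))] 5*pi*exp (-3*k)/18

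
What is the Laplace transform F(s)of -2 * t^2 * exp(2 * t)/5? -4/(5 * (s - 2)^3)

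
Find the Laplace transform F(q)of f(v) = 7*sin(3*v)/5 21/(5*(q^2+9))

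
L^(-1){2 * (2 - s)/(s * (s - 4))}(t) -2 * exp(2 * t) * cosh(2 * t)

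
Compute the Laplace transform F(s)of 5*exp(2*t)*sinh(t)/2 5/(2*((s - 2)^2 - 1))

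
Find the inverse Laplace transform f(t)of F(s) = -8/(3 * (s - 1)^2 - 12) -4 * exp(t) * sinh(2 * t)/3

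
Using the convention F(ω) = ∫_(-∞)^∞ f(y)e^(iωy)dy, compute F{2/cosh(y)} 2 * pi/cosh(pi * ω/2)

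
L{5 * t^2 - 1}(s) 10/s^3 - 1/s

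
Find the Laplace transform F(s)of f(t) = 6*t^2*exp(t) 12/(s - 1)^3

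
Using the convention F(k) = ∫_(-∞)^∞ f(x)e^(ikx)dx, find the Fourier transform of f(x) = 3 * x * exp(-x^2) 3 * I * sqrt(pi) * k * exp(-k^2/4)/2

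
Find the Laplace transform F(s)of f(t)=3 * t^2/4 3/(2 * s^3)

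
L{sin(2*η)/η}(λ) atan(2/λ)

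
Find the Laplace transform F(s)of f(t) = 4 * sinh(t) 4/(s^2 - 1)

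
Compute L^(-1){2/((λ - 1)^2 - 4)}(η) exp(η)*sinh(2*η)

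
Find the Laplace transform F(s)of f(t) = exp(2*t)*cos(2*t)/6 (s - 2)/(6*((s - 2)^2 + 4))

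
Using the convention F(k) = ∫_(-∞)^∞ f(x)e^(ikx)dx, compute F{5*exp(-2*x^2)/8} 5*sqrt(2)*sqrt(pi)*exp(-k^2/8)/16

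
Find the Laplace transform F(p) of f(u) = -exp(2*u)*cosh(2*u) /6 (2 - p) /(6*p*(p - 4) ) 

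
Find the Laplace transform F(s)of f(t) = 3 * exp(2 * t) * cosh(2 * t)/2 3 * (s - 2)/(2 * s * (s - 4))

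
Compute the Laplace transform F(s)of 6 6/s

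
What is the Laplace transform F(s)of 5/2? 5/(2 * s)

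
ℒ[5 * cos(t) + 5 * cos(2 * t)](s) 5 * s/(s^2 + 4) + 5 * s/(s^2 + 1) 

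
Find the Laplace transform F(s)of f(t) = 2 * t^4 48/s^5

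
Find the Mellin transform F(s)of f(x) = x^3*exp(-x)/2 gamma(s + 3)/2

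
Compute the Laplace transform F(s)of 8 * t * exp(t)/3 8/(3 * (s - 1)^2)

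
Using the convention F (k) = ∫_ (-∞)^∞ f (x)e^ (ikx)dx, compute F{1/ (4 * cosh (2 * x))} pi/ (8 * cosh (pi * k/4))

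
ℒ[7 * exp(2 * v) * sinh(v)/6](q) 7/(6 * ((q - 2)^2 - 1))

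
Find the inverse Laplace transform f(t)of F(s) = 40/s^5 5*t^4/3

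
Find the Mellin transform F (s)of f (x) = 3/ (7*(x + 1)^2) -3*pi*(s - 1)/ (7*sin (pi*s))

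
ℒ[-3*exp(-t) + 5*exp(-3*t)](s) 5/(s + 3) - 3/(s + 1)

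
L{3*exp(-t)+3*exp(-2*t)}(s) 3/(s+2)+3/(s+1)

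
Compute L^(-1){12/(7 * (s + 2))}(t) 12 * exp(-2 * t)/7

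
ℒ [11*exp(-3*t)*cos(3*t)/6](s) 11*(s + 3)/(6*((s + 3)^2 + 9))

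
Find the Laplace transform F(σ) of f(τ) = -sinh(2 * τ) -2/(σ^2-4) 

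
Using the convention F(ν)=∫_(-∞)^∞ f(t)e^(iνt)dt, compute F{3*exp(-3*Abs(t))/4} 9/(2*(ν^2+9))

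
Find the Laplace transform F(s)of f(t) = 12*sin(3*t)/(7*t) 12*atan(3/s)/7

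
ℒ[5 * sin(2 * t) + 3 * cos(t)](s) 10/(s^2 + 4) + 3 * s/(s^2 + 1)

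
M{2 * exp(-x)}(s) 2 * gamma(s)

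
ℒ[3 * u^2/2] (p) 3/p^3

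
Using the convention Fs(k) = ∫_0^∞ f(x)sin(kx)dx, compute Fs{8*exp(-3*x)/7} 8*k/(7*(k^2 + 9))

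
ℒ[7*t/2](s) 7/(2*s^2)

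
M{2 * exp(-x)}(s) 2 * gamma(s)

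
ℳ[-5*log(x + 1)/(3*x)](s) 5*pi*csc(pi*s)/(3*(s - 1))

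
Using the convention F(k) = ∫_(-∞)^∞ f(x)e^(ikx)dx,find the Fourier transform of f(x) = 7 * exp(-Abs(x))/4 7/(2 * (k^2 + 1))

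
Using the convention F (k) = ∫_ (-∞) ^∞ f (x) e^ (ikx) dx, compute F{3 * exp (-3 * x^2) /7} sqrt (3) * sqrt (pi) * exp (-k^2/12) /7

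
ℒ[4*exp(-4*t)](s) 4/(s + 4)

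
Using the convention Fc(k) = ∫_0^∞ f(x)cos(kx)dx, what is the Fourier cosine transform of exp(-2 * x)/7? 2/(7 * (k^2 + 4))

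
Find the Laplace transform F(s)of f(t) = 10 10/s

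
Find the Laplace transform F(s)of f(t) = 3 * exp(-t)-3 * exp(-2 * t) 3/(s + 1)-3/(s + 2)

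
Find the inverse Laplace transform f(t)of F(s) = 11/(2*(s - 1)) 11*exp(t)/2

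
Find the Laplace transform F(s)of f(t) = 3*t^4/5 72/(5*s^5)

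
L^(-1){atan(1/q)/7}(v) sin(v)/(7 * v)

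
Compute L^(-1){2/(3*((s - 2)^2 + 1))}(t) 2*exp(2*t)*sin(t)/3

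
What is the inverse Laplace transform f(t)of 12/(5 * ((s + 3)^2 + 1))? 12 * exp(-3 * t) * sin(t)/5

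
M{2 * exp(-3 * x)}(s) 2 * gamma(s)/3^s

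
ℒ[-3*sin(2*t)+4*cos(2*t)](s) 4*s/(s^2+4)-6/(s^2+4)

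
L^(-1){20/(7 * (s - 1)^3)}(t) 10 * t^2 * exp(t)/7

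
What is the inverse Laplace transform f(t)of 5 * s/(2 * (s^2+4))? 5 * cos(2 * t)/2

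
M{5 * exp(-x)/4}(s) 5 * gamma(s)/4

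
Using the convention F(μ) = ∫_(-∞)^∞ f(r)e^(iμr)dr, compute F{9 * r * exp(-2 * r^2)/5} 9 * sqrt(2) * I * sqrt(pi) * μ * exp(-μ^2/8)/40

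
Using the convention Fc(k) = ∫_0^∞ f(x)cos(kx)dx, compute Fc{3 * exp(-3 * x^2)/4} sqrt(3) * sqrt(pi) * exp(-k^2/12)/8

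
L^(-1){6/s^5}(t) t^4/4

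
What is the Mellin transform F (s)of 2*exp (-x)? 2*gamma (s)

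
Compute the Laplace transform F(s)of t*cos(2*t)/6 (s^2 - 4)/(6*(s^2 + 4)^2)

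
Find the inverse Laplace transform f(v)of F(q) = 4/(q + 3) 4*exp(-3*v)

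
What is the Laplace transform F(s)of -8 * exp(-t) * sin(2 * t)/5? -16/(5 * (s+1)^2+20)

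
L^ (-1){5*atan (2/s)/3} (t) 5*sin (2*t)/ (3*t)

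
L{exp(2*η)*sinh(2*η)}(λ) 2/(λ*(λ - 4))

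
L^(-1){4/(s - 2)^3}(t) 2*t^2*exp(2*t)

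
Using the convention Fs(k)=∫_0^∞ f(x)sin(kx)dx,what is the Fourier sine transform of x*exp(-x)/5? 2*k/(5*(k^2 + 1)^2)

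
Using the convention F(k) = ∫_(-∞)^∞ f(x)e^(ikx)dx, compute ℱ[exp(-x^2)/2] sqrt(pi) * exp(-k^2/4)/2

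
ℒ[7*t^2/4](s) 7/(2*s^3)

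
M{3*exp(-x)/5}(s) 3*gamma(s)/5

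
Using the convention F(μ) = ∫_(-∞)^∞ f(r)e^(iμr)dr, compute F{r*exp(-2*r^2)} sqrt(2)*I*sqrt(pi)*μ*exp(-μ^2/8)/8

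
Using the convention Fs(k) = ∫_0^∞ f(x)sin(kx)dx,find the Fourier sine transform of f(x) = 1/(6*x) pi/12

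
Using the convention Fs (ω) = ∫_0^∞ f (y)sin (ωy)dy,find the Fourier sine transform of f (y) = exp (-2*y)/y atan (ω/2)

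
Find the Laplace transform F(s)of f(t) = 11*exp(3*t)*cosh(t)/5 11*(s - 3)/(5*((s - 3)^2 - 1))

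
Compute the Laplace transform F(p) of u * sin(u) 2 * p/(p^2 + 1) ^2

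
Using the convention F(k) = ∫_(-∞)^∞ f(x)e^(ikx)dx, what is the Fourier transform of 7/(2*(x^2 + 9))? 7*pi*exp(-3*Abs(k))/6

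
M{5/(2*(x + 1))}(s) 5*pi*csc(pi*s)/2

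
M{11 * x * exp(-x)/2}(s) 11 * gamma(s + 1)/2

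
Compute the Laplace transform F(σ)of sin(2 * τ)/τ atan(2/σ)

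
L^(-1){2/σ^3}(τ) τ^2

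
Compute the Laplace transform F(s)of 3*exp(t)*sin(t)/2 3/(2*((s - 1)^2 + 1))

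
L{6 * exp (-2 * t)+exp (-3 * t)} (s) 6/ (s+2)+1/ (s+3)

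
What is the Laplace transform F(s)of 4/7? 4/(7*s)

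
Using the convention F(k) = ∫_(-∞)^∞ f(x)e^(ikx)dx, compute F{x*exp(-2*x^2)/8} sqrt(2)*I*sqrt(pi)*k*exp(-k^2/8)/64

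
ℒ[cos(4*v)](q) q/(q^2 + 16) 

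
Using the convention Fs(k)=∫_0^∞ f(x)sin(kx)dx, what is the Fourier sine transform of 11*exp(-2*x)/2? 11*k/(2*(k^2 + 4))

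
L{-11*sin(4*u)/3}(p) -44/(3*p^2 + 48)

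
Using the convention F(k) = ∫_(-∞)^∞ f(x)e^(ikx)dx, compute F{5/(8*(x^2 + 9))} 5*pi*exp(-3*Abs(k))/24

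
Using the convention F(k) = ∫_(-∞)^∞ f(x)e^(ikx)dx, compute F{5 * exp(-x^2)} 5 * sqrt(pi) * exp(-k^2/4)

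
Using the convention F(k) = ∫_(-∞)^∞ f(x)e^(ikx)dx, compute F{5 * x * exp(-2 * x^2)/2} 5 * sqrt(2) * I * sqrt(pi) * k * exp(-k^2/8)/16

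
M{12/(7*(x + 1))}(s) 12*pi*csc(pi*s)/7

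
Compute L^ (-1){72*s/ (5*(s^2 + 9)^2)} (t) 12*t*sin (3*t)/5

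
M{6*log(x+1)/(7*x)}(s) -6*pi*csc(pi*s)/(7*s - 7)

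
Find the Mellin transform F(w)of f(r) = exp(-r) gamma(w)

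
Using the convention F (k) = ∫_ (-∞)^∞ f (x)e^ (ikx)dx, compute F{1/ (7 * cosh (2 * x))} pi/ (14 * cosh (pi * k/4))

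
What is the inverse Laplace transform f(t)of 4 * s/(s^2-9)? 4 * cosh(3 * t)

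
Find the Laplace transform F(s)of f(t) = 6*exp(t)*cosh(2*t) 6*(s - 1)/((s - 1)^2 - 4)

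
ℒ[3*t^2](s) 6/s^3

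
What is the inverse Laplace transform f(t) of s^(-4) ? t^3/6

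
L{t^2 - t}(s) 2/s^3-1/s^2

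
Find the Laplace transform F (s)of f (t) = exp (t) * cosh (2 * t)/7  (s - 1)/ (7 * ( (s - 1)^2-4))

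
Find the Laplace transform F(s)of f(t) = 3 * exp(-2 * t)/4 3/(4 * (s + 2))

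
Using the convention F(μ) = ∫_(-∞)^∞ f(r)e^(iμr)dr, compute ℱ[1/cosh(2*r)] pi/(2*cosh(pi*μ/4))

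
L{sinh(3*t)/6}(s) 1/(2*(s^2 - 9))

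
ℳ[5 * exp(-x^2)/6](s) 5 * gamma(s/2)/12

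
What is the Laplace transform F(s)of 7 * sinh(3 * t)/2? 21/(2 * (s^2 - 9))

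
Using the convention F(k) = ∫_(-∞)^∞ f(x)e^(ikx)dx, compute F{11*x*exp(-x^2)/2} 11*I*sqrt(pi)*k*exp(-k^2/4)/4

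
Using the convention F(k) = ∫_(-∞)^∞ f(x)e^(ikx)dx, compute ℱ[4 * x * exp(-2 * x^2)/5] sqrt(2) * I * sqrt(pi) * k * exp(-k^2/8)/10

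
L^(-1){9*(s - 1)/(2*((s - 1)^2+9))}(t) 9*exp(t)*cos(3*t)/2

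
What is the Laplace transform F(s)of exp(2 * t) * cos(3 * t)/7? (s - 2)/(7 * ((s - 2)^2 + 9))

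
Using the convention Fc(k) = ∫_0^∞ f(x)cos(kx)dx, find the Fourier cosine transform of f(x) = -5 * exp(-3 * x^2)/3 -5 * sqrt(3) * sqrt(pi) * exp(-k^2/12)/18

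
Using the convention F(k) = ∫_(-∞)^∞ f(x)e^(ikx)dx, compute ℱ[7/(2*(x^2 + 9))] 7*pi*exp(-3*Abs(k))/6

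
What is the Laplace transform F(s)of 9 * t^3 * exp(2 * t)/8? 27/(4 * (s - 2)^4)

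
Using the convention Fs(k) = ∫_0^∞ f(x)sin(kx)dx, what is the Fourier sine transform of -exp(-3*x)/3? -k/(3*k^2+27)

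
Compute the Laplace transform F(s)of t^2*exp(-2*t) 2/(s + 2)^3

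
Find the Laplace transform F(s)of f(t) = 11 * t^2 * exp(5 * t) 22/(s - 5)^3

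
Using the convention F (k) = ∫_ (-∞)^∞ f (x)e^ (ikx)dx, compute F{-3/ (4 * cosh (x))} -3 * pi/ (4 * cosh (pi * k/2))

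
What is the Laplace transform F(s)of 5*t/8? 5/(8*s^2)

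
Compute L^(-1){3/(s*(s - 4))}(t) 3*exp(2*t)*sinh(2*t)/2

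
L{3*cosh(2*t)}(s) 3*s/(s^2 - 4)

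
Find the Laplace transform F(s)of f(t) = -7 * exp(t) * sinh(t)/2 -7/(2 * s * (s - 2))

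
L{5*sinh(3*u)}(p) 15/(p^2 - 9)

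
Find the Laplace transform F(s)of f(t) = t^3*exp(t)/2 3/(s - 1)^4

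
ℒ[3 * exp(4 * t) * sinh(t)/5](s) 3/(5 * ((s - 4)^2 - 1))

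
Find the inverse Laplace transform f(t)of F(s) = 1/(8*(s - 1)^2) t*exp(t)/8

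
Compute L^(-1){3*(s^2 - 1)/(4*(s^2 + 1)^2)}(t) 3*t*cos(t)/4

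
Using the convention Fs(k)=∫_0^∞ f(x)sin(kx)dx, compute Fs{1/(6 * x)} pi/12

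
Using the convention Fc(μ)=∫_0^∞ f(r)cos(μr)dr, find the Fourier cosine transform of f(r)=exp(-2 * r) 2/(μ^2 + 4)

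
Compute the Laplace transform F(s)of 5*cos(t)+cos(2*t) s/(s^2+4)+5*s/(s^2+1)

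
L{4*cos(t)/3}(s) 4*s/(3*(s^2+1))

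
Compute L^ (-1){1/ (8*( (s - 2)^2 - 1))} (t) exp (2*t)*sinh (t)/8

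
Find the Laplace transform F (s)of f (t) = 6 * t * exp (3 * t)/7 6/ (7 * (s - 3)^2)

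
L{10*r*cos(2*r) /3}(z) 10*(z^2 - 4) /(3*(z^2 + 4) ^2) 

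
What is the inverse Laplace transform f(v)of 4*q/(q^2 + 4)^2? v*sin(2*v)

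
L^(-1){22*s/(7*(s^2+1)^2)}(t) 11*t*sin(t)/7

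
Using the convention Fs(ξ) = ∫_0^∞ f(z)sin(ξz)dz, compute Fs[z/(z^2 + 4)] pi*exp(-2*ξ)/2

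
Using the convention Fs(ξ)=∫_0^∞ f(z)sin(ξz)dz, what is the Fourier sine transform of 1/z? pi/2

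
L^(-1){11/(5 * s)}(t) 11/5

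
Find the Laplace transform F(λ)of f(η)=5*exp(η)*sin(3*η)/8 15/(8*((λ - 1)^2 + 9))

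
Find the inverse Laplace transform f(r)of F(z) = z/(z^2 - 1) cosh(r)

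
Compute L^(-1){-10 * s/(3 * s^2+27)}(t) -10 * cos(3 * t)/3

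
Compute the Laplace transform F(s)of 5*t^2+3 3/s+10/s^3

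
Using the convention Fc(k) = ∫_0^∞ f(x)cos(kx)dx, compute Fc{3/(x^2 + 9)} pi * exp(-3 * k)/2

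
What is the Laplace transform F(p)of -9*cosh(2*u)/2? -9*p/(2*p^2 - 8)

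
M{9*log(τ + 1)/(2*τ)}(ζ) -9*pi*csc(pi*ζ)/(2*ζ - 2)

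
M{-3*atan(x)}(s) 3*pi*sec(pi*s/2)/(2*s)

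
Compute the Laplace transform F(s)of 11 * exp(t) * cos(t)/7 11 * (s - 1)/(7 * ((s - 1)^2 + 1))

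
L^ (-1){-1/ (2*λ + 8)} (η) -exp (-4*η)/2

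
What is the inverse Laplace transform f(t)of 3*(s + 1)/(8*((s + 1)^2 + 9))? 3*exp(-t)*cos(3*t)/8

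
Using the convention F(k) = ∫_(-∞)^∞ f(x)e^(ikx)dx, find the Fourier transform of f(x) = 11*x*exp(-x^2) 11*I*sqrt(pi)*k*exp(-k^2/4)/2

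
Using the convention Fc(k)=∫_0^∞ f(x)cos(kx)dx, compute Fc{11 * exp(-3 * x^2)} 11 * sqrt(3) * sqrt(pi) * exp(-k^2/12)/6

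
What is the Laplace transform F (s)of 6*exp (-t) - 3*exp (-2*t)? 6/ (s + 1) - 3/ (s + 2)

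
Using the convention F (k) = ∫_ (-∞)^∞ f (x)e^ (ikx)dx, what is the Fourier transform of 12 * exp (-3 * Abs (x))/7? 72/ (7 * (k^2+9))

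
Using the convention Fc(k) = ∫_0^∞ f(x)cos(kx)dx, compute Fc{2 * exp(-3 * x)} 6/(k^2 + 9)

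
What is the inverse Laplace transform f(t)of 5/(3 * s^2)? 5 * t/3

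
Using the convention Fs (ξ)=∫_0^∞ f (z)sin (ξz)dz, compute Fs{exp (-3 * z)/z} atan (ξ/3)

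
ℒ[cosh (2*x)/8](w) w/ (8*(w^2 - 4))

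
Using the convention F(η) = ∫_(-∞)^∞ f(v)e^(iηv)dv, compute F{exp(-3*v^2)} sqrt(3)*sqrt(pi)*exp(-η^2/12)/3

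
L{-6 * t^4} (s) -144/s^5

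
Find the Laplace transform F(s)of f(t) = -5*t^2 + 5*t 5/s^2-10/s^3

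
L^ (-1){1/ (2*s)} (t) 1/2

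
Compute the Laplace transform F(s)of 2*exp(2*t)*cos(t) 2*(s - 2)/((s - 2)^2 + 1)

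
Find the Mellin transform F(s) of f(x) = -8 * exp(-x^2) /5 -4 * gamma(s/2) /5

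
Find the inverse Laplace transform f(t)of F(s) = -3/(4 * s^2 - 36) -sinh(3 * t)/4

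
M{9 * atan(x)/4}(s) -9 * pi * sec(pi * s/2)/(8 * s)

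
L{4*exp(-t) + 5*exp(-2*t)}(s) 4/(s + 1) + 5/(s + 2)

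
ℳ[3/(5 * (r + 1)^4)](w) gamma(w) * gamma(4 - w)/10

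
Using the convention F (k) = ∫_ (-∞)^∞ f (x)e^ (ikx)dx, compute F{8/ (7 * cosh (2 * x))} 4 * pi/ (7 * cosh (pi * k/4))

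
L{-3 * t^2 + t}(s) s^(-2) - 6/s^3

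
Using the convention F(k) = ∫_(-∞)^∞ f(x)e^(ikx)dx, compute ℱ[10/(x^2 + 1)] 10*pi*exp(-Abs(k))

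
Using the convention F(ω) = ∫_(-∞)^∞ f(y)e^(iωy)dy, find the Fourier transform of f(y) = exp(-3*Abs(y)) 6/(ω^2 + 9)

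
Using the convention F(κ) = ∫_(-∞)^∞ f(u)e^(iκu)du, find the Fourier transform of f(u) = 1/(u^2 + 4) pi*exp(-2*Abs(κ))/2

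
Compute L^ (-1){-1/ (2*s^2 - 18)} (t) -sinh (3*t)/6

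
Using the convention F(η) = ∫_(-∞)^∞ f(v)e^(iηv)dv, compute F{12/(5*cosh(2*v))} 6*pi/(5*cosh(pi*η/4))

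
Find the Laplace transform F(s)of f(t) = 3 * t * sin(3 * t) 18 * s/(s^2 + 9)^2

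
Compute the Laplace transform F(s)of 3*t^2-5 6/s^3-5/s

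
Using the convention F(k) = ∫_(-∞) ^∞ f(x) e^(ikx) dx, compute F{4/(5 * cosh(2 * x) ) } 2 * pi/(5 * cosh(pi * k/4) ) 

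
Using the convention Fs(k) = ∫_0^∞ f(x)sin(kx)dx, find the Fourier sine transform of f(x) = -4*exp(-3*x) -4*k/(k^2 + 9)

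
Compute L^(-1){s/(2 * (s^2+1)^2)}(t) t * sin(t)/4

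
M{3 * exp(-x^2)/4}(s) 3 * gamma(s/2)/8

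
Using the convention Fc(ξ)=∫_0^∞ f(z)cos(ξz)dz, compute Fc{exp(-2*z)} 2/(ξ^2 + 4)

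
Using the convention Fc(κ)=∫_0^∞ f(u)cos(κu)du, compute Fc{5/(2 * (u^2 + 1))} 5 * pi * exp(-κ)/4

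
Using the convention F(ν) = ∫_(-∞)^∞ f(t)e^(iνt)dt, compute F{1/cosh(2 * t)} pi/(2 * cosh(pi * ν/4))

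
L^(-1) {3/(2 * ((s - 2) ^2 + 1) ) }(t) 3 * exp(2 * t) * sin(t) /2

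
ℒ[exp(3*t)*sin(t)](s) 1/((s - 3) ^2 + 1) 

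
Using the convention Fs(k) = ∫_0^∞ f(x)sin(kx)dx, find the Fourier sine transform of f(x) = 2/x pi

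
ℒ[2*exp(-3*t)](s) 2/(s+3)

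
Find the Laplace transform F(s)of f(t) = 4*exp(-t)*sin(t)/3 4/(3*((s+1)^2+1))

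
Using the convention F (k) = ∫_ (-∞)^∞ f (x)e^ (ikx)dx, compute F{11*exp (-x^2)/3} 11*sqrt (pi)*exp (-k^2/4)/3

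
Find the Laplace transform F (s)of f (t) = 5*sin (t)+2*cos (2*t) 5/ (s^2+1)+2*s/ (s^2+4)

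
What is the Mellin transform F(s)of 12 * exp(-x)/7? 12 * gamma(s)/7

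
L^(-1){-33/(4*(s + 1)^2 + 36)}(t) -11*exp(-t)*sin(3*t)/4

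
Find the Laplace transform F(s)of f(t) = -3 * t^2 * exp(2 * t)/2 -3/(s - 2)^3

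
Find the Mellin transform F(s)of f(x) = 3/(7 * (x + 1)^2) -3 * pi * (s - 1)/(7 * sin(pi * s))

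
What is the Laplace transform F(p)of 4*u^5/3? 160/p^6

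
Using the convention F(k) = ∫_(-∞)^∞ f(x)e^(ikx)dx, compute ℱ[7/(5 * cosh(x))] 7 * pi/(5 * cosh(pi * k/2))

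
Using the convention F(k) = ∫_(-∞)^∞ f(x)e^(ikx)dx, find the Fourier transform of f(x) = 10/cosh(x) 10 * pi/cosh(pi * k/2)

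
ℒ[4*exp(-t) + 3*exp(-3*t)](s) 4/(s + 1) + 3/(s + 3)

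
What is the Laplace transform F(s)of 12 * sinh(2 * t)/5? 24/(5 * (s^2 - 4))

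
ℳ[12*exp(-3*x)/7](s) 12*gamma(s)/(7*3^s)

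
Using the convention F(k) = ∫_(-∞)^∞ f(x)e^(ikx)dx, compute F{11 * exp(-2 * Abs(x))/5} 44/(5 * (k^2+4))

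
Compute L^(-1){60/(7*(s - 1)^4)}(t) 10*t^3*exp(t)/7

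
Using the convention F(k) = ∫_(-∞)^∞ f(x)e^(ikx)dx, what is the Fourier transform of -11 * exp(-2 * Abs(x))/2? -22/(k^2 + 4)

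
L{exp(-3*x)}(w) 1/(w + 3)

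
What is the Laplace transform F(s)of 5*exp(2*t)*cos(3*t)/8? 5*(s - 2)/(8*((s - 2)^2 + 9))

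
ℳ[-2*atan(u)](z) pi*sec(pi*z/2)/z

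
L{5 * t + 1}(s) 1/s + 5/s^2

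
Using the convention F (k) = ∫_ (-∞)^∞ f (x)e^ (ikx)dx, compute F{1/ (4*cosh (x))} pi/ (4*cosh (pi*k/2))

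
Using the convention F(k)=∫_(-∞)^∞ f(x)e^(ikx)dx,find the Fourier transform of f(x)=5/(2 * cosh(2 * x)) 5 * pi/(4 * cosh(pi * k/4))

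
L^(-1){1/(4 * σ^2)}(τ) τ/4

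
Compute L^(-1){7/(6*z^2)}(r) 7*r/6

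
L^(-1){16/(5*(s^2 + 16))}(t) 4*sin(4*t)/5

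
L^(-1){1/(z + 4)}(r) exp(-4*r)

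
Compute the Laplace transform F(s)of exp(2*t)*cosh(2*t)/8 (s - 2)/(8*s*(s - 4))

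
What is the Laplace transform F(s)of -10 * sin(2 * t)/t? -10 * atan(2/s)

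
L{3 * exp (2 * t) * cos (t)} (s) 3 * (s - 2)/ ( (s - 2)^2 + 1)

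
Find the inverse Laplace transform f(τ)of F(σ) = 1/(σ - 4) exp(4 * τ)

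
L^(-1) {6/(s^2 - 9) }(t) 2 * sinh(3 * t) 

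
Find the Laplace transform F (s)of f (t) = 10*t 10/s^2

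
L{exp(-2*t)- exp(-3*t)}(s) 1/(s+2) - 1/(s+3)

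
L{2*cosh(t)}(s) 2*s/(s^2 - 1)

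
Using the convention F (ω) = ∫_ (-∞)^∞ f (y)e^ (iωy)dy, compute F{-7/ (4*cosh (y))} -7*pi/ (4*cosh (pi*ω/2))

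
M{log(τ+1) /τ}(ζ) -pi*csc(pi*ζ) /(ζ - 1) 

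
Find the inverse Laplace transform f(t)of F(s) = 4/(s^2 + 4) 2*sin(2*t)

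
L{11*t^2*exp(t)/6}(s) 11/(3*(s - 1)^3)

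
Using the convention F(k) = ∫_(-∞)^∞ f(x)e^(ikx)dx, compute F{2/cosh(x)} 2 * pi/cosh(pi * k/2)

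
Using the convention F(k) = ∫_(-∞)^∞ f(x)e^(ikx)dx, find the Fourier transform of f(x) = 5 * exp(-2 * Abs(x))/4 5/(k^2 + 4)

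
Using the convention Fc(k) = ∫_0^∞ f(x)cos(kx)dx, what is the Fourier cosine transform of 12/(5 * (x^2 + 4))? 3 * pi * exp(-2 * k)/5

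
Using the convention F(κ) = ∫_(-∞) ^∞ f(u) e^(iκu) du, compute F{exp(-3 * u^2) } sqrt(3) * sqrt(pi) * exp(-κ^2/12) /3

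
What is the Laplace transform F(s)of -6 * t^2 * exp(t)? -12/(s - 1)^3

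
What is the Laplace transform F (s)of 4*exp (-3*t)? 4/ (s+3)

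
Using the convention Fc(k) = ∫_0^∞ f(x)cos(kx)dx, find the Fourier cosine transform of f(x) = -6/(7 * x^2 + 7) -3 * pi * exp(-k)/7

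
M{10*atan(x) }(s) -5*pi*sec(pi*s/2) /s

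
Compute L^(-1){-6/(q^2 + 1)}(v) -6*sin(v)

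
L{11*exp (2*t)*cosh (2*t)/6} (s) 11*(s - 2)/ (6*s*(s - 4))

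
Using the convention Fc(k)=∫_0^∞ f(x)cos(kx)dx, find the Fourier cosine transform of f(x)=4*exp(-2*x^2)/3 sqrt(2)*sqrt(pi)*exp(-k^2/8)/3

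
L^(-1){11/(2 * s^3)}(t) 11 * t^2/4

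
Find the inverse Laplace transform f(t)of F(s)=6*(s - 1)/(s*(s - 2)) 6*exp(t)*cosh(t)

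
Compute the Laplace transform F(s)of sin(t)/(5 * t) atan(1/s)/5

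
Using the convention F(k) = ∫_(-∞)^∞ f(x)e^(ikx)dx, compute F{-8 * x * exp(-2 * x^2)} -sqrt(2) * I * sqrt(pi) * k * exp(-k^2/8)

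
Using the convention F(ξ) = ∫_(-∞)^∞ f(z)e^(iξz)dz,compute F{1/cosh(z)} pi/cosh(pi*ξ/2)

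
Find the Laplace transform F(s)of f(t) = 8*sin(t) 8/(s^2 + 1)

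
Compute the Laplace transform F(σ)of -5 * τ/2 -5/(2 * σ^2)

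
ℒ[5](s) 5/s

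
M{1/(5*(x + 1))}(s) pi*csc(pi*s)/5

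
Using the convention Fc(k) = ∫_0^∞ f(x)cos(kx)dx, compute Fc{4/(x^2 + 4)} pi * exp(-2 * k)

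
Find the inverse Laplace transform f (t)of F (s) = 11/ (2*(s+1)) 11*exp (-t)/2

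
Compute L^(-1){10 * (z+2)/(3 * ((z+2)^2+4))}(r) 10 * exp(-2 * r) * cos(2 * r)/3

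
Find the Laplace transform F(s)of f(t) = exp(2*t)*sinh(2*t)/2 1/(s*(s - 4))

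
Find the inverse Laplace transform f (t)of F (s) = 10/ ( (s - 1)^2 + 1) 10*exp (t)*sin (t)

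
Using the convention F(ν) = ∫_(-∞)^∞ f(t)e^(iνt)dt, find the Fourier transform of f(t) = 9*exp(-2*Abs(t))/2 18/(ν^2 + 4)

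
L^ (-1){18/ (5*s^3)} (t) 9*t^2/5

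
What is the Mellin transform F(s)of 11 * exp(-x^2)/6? 11 * gamma(s/2)/12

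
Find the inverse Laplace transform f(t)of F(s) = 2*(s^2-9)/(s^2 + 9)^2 2*t*cos(3*t)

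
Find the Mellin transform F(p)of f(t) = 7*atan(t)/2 -7*pi*sec(pi*p/2)/(4*p)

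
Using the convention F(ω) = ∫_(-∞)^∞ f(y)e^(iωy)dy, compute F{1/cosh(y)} pi/cosh(pi * ω/2)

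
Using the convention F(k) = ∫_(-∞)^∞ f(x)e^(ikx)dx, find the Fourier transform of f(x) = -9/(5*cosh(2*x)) -9*pi/(10*cosh(pi*k/4))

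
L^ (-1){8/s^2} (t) 8 * t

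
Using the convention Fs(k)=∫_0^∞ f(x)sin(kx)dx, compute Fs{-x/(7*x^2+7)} -pi*exp(-k)/14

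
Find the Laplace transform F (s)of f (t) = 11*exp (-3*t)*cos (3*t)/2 11*(s + 3)/ (2*( (s + 3)^2 + 9))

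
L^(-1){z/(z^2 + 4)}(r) cos(2 * r)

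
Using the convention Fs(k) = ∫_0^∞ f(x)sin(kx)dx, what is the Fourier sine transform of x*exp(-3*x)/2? 3*k/(k^2 + 9)^2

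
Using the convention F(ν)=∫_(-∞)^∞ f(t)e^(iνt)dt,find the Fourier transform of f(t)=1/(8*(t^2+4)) pi*exp(-2*Abs(ν))/16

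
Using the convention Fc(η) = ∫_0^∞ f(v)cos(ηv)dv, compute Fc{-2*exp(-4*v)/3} -8/(3*η^2 + 48)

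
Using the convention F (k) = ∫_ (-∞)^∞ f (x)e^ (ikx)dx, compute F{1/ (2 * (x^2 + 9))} pi * exp (-3 * Abs (k))/6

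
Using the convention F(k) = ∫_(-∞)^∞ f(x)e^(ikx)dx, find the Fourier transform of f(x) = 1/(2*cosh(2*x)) pi/(4*cosh(pi*k/4))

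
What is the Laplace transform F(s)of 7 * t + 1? 7/s^2 + 1/s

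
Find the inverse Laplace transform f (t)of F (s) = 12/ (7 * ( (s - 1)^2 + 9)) 4 * exp (t) * sin (3 * t)/7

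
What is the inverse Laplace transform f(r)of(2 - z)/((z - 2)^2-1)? -exp(2*r)*cosh(r)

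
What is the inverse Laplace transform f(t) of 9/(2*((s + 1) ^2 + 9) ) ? 3*exp(-t)*sin(3*t) /2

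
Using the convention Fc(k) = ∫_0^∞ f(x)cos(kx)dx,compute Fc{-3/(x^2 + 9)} -pi*exp(-3*k)/2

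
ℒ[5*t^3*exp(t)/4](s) 15/(2*(s - 1)^4)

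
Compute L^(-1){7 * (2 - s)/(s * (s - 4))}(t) -7 * exp(2 * t) * cosh(2 * t)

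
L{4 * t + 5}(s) 5/s + 4/s^2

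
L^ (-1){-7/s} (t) -7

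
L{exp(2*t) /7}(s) 1/(7*(s - 2) ) 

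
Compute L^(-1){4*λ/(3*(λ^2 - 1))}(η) 4*cosh(η)/3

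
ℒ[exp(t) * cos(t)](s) (s - 1)/((s - 1)^2 + 1)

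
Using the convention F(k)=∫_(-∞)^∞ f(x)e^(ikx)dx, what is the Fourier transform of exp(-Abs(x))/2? 1/(k^2+1)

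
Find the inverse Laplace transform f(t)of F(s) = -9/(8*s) -9/8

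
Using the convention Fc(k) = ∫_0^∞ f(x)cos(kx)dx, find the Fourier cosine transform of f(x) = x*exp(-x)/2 (1 - k^2)/(2*(k^2 + 1)^2)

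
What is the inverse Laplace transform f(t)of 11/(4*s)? 11/4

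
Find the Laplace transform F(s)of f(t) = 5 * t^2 10/s^3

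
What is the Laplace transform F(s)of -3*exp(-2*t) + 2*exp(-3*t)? 2/(s + 3) - 3/(s + 2)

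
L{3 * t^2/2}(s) 3/s^3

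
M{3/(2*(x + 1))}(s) 3*pi*csc(pi*s)/2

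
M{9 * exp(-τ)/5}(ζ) 9 * gamma(ζ)/5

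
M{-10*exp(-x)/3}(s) -10*gamma(s)/3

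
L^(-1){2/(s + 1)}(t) 2*exp(-t)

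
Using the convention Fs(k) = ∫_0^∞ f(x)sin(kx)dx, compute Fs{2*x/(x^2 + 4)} pi*exp(-2*k)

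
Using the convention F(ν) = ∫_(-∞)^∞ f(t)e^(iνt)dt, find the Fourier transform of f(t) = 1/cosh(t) pi/cosh(pi*ν/2)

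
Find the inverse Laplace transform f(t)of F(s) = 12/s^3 6 * t^2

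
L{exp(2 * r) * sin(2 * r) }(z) 2/((z - 2) ^2+4) 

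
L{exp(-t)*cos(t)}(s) (s + 1)/((s + 1)^2 + 1)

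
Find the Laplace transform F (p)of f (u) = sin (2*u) 2/ (p^2 + 4)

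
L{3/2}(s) 3/(2*s)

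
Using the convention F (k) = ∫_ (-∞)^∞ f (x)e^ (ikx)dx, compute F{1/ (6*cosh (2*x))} pi/ (12*cosh (pi*k/4))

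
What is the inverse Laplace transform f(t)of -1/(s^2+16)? -sin(4 * t)/4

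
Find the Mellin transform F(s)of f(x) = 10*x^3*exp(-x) 10*gamma(s + 3)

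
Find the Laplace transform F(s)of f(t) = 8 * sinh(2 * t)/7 16/(7 * (s^2 - 4))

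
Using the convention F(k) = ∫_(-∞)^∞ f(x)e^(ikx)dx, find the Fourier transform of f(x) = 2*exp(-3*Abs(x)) 12/(k^2 + 9)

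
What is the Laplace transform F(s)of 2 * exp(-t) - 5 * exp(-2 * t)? 2/(s + 1) - 5/(s + 2)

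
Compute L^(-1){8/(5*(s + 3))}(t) 8*exp(-3*t)/5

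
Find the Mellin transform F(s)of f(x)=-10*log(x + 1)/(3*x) 10*pi*csc(pi*s)/(3*(s - 1))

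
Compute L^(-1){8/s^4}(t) 4*t^3/3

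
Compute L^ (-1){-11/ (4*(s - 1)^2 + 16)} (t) -11*exp (t)*sin (2*t)/8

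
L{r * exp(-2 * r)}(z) (z + 2)^(-2)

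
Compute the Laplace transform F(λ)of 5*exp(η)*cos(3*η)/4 5*(λ - 1)/(4*((λ - 1)^2 + 9))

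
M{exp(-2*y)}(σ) gamma(σ)/2^σ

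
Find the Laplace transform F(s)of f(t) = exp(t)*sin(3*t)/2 3/(2*((s - 1)^2 + 9))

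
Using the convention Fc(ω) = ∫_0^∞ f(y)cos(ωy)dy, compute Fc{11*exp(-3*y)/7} 33/(7*(ω^2 + 9))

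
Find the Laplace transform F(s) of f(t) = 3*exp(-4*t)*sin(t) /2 3/(2*((s + 4) ^2 + 1) ) 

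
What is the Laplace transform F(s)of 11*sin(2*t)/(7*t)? 11*atan(2/s)/7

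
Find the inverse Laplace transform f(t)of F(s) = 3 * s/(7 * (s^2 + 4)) 3 * cos(2 * t)/7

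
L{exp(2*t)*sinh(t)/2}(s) 1/(2*((s - 2)^2 - 1))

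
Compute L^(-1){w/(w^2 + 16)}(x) cos(4 * x)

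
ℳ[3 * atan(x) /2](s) -3 * pi * sec(pi * s/2) /(4 * s) 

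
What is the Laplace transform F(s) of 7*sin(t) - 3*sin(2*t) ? 7/(s^2+1) - 6/(s^2+4) 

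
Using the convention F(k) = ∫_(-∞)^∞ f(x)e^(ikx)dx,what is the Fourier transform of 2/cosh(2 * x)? pi/cosh(pi * k/4)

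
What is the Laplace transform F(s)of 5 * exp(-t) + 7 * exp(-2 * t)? 7/(s + 2) + 5/(s + 1)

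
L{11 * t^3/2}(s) 33/s^4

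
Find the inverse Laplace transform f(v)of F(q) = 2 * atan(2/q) 2 * sin(2 * v)/v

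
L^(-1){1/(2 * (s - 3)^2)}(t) t * exp(3 * t)/2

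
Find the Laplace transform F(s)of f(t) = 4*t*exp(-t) 4/(s + 1)^2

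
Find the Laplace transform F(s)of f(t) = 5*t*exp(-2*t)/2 5/(2*(s + 2)^2)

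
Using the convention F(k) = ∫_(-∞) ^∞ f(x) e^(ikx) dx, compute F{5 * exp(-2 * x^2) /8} 5 * sqrt(2) * sqrt(pi) * exp(-k^2/8) /16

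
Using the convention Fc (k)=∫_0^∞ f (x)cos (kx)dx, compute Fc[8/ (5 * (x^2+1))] 4 * pi * exp (-k)/5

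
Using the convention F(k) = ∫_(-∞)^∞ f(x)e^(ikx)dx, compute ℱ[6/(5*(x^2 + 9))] 2*pi*exp(-3*Abs(k))/5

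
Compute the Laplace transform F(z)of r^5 120/z^6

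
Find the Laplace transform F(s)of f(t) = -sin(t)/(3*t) -atan(1/s)/3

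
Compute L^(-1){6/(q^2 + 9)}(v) 2*sin(3*v)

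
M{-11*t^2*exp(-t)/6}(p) -11*gamma(p + 2)/6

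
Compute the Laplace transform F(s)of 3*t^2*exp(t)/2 3/(s - 1)^3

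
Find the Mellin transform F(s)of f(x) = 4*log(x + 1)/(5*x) -4*pi*csc(pi*s)/(5*s - 5)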